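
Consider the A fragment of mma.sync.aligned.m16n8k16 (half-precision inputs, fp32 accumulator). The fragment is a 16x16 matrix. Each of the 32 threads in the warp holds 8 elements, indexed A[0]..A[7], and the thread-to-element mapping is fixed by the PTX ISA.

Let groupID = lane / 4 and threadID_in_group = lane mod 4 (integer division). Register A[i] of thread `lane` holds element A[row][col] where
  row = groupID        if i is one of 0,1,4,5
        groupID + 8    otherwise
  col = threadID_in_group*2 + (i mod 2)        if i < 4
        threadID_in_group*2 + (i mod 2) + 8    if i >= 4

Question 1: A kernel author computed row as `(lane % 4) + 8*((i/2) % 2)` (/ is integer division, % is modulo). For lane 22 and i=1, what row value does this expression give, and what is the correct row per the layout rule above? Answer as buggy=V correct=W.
`(lane % 4) + 8*((i/2) % 2)`[22,1]⇒2
22: gr=5,th=2
[1] (5+0,2*2+1+0) = (5,5)
row: 2 vs 5

buggy=2 correct=5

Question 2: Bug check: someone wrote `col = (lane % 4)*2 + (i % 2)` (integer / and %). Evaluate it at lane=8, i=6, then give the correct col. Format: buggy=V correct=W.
buggy=0 correct=8

`(lane % 4)*2 + (i % 2)`[8,6]=>0
8: grp=2,tig=0
[6] (2+8,0*2+0+8) = (10,8)
col: 0 vs 8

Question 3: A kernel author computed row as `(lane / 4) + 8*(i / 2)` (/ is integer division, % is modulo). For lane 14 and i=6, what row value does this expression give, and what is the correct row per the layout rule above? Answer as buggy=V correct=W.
`(lane / 4) + 8*(i / 2)`[14,6]->27
lane 14->14/4=3, 14 mod 4=2
i=6  r:3+8->11  c:2·2+0+8->12
row: 27 vs 11

buggy=27 correct=11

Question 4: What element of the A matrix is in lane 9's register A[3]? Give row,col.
L=9->gid=9>>2=2, tid=9&3=1
[3]->row 2+8=10  col 1·2+1+0=3

10,3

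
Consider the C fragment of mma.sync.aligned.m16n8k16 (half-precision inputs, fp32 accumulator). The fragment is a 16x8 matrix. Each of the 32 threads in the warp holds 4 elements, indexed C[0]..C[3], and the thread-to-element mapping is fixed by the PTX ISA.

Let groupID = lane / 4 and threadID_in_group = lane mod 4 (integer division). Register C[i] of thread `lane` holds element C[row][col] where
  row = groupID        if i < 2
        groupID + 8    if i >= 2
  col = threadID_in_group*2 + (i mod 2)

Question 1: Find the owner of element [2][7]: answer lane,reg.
r=2→G=2,rhi=0  c=7→T=3,p=1
L=2*4+3=11  i=0*2+1=1

11,1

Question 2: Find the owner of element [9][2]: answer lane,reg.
5,2

r=9⇒gr=1,Rb=1  c=2⇒th=1,odd=0
L=1*4+1=5  i=1*2+0=2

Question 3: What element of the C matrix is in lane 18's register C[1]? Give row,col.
4,5

lane 18->18/4=4, 18 mod 4=2
i=1  r:4+0->4  c:2·2+1->5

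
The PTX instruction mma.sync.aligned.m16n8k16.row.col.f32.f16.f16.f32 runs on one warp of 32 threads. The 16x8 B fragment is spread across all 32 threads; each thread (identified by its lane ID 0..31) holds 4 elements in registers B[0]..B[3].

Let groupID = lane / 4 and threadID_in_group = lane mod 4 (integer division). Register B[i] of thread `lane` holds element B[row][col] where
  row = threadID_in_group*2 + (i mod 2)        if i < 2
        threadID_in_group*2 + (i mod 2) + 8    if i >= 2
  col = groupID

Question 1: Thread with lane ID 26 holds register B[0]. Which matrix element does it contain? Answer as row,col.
lane 26⇒26/4=6, 26 mod 4=2
i=0  r:2·2+0+0⇒4  c:6

4,6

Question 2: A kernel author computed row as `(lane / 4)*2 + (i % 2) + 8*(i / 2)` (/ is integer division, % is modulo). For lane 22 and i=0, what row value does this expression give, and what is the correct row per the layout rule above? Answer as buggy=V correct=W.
`(lane / 4)*2 + (i % 2) + 8*(i / 2)`[22,0]=>10
lane 22: grp=5 (22/4), tig=2 (22%4)
i=0: r=2*2+0+0=4, c=grp=5
row: 10 vs 4

buggy=10 correct=4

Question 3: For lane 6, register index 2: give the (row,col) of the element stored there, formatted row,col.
lane 6: g=1 (6/4), t=2 (6%4)
i=2: r=2*2+0+8=12, c=g=1

12,1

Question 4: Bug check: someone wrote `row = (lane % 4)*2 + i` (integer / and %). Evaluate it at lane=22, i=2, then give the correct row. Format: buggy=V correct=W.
buggy=6 correct=12

`(lane % 4)*2 + i`[22,2]=>6
lane 22=>22/4=5, 22 mod 4=2
i=2  r:2·2+0+8=>12  c:5
row: 6 vs 12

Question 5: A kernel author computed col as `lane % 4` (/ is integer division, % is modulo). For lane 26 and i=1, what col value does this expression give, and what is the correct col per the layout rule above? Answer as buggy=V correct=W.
buggy=2 correct=6

`lane % 4`[26,1]=>2
26: grp=6,tig=2
[1] (2*2+1+0,6) = (5,6)
col: 2 vs 6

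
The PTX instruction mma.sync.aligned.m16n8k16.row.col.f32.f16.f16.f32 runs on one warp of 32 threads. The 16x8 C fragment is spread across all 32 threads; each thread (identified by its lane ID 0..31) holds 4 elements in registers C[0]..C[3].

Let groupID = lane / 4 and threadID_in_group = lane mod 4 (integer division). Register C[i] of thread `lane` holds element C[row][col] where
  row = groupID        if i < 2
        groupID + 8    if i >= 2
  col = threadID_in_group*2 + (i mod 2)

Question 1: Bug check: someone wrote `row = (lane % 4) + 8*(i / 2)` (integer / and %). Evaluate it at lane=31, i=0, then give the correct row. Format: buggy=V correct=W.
buggy=3 correct=7

`(lane % 4) + 8*(i / 2)`[31,0]→3
lane 31→31/4=7, 31 mod 4=3
i=0  r:7+0→7  c:2·3+0→6
row: 3 vs 7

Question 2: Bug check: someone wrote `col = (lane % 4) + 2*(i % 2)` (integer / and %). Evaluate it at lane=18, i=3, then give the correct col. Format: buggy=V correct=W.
`(lane % 4) + 2*(i % 2)`[18,3]=>4
lane 18=>18/4=4, 18 mod 4=2
i=3  r:4+8=>12  c:2·2+1=>5
col: 4 vs 5

buggy=4 correct=5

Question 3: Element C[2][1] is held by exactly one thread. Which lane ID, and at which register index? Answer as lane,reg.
8,1

r: 2->gid=2,r8=0  c: 1->tid=0,i&1=1
L=2*4+0=8  i=0*2+1=1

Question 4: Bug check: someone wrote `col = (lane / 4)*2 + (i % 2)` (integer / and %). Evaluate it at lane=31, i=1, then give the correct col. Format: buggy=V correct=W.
buggy=15 correct=7

`(lane / 4)*2 + (i % 2)`[31,1]→15
31: G=7,T=3
[1] (7+0,3*2+1) = (7,7)
col: 15 vs 7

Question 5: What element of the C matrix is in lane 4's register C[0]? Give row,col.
4: gr=1,th=0
[0] (1+0,0*2+0) = (1,0)

1,0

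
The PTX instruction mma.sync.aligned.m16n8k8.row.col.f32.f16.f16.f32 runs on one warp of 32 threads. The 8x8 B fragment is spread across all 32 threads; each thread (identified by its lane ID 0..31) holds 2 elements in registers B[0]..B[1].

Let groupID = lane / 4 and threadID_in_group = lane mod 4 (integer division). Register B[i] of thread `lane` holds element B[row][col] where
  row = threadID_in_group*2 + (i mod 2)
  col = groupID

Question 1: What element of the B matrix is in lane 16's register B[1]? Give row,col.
1,4

16: gr=4,th=0
[1] (0*2+1,4) = (1,4)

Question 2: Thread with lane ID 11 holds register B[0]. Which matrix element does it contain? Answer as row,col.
6,2

11: gr=2,th=3
[0] (3*2+0,2) = (6,2)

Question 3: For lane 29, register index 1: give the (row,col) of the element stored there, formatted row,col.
3,7

lane 29: g=7 (29/4), t=1 (29%4)
i=1: r=1*2+1=3, c=g=7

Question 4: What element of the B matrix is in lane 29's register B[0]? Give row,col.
2,7

lane 29: g=7 (29/4), t=1 (29%4)
i=0: r=1*2+0=2, c=g=7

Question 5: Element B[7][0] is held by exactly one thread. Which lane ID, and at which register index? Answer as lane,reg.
3,1

c=0⇒gr=0  r=7⇒th=3,odd=1
L=0*4+3=3  i=1=1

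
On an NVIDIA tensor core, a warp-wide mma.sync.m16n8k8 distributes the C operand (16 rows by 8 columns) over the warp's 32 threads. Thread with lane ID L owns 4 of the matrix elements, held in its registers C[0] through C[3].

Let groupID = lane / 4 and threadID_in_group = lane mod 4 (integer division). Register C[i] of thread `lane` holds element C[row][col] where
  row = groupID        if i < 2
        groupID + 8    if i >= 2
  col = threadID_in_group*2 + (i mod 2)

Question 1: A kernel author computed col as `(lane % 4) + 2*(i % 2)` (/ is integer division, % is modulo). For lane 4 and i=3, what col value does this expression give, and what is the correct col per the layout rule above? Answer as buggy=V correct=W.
buggy=2 correct=1

`(lane % 4) + 2*(i % 2)`[4,3]→2
lane 4→4/4=1, 4 mod 4=0
i=3  r:1+8→9  c:2·0+1→1
col: 2 vs 1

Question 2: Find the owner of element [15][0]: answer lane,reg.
28,2

r=15⇒gr=7,Rb=1  c=0⇒th=0,odd=0
L=7*4+0=28  i=1*2+0=2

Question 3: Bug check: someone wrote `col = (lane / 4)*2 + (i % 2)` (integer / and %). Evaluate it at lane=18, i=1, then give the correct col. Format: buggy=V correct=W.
`(lane / 4)*2 + (i % 2)`[18,1]->9
18: gid=4,tid=2
[1] (4+0,2*2+1) = (4,5)
col: 9 vs 5

buggy=9 correct=5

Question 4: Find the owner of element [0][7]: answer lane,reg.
3,1

r: 0->gid=0,r8=0  c: 7->tid=3,i&1=1
L=0*4+3=3  i=0*2+1=1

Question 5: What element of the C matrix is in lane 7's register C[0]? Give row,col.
lane 7⇒7/4=1, 7 mod 4=3
i=0  r:1+0⇒1  c:2·3+0⇒6

1,6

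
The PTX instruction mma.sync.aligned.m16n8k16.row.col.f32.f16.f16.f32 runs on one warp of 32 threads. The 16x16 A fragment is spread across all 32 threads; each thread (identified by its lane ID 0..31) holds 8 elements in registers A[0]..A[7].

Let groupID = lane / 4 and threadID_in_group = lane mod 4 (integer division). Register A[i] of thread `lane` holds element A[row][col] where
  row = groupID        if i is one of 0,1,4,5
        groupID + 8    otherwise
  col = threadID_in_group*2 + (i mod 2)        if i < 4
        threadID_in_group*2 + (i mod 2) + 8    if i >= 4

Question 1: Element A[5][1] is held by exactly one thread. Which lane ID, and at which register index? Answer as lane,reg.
20,1

r: 5->gid=5,r8=0  c: 1->c8=0,tid=0,i&1=1
L=5*4+0=20  i=0*4+0*2+1=1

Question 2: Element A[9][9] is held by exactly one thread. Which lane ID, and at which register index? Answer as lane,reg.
r=9→G=1,rhi=1  c=9→chi=1,T=0,p=1
L=1*4+0=4  i=1*4+1*2+1=7

4,7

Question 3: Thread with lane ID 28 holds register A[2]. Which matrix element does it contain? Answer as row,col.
L=28=>grp=28>>2=7, tig=28&3=0
[2]=>row 7+8=15  col 0·2+0+0=0

15,0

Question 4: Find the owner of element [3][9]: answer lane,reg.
12,5

r=3⇒gr=3,Rb=0  c=9⇒Cb=1,th=0,odd=1
L=3*4+0=12  i=1*4+0*2+1=5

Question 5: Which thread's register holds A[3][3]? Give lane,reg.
13,1

r=3->g=3,rb=0  c=3->cb=0,t=1,b0=1
L=3*4+1=13  i=0*4+0*2+1=1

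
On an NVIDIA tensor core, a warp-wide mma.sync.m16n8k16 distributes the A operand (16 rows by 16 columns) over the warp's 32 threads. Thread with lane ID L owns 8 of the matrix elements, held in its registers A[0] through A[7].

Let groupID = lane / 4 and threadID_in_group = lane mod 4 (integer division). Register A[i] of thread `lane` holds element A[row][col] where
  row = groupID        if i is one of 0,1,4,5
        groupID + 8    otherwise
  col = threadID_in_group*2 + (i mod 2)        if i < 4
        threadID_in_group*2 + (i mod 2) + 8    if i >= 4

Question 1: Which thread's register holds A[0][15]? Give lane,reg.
3,5

r=0→G=0,rhi=0  c=15→chi=1,T=3,p=1
L=0*4+3=3  i=1*4+0*2+1=5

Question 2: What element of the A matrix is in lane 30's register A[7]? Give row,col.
30: grp=7,tig=2
[7] (7+8,2*2+1+8) = (15,13)

15,13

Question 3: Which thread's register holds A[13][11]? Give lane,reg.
r:13=>grp=5,rB=1  c:11=>cB=1,tig=1,lo=1
L=5*4+1=21  i=1*4+1*2+1=7

21,7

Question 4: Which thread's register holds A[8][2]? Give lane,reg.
1,2

r:8=>grp=0,rB=1  c:2=>cB=0,tig=1,lo=0
L=0*4+1=1  i=0*4+1*2+0=2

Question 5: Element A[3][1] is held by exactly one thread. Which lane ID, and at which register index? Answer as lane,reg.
r=3->g=3,rb=0  c=1->cb=0,t=0,b0=1
L=3*4+0=12  i=0*4+0*2+1=1

12,1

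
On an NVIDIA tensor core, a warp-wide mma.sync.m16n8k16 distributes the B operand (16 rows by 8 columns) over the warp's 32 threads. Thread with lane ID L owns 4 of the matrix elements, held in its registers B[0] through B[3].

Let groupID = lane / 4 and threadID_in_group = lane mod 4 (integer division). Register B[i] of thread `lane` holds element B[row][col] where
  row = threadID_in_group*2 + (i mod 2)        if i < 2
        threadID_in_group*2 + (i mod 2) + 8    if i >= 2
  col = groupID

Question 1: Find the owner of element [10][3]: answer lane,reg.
c=3→G=3  r=10→rhi=1,T=1,p=0
L=3*4+1=13  i=1*2+0=2

13,2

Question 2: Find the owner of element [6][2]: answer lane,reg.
c=2⇒gr=2  r=6⇒Rb=0,th=3,odd=0
L=2*4+3=11  i=0*2+0=0

11,0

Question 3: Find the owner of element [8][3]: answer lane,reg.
c=3⇒gr=3  r=8⇒Rb=1,th=0,odd=0
L=3*4+0=12  i=1*2+0=2

12,2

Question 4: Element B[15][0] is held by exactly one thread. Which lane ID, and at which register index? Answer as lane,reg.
3,3

c: 0->gid=0  r: 15->r8=1,tid=3,i&1=1
L=0*4+3=3  i=1*2+1=3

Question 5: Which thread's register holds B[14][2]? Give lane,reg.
11,2

c=2→G=2  r=14→rhi=1,T=3,p=0
L=2*4+3=11  i=1*2+0=2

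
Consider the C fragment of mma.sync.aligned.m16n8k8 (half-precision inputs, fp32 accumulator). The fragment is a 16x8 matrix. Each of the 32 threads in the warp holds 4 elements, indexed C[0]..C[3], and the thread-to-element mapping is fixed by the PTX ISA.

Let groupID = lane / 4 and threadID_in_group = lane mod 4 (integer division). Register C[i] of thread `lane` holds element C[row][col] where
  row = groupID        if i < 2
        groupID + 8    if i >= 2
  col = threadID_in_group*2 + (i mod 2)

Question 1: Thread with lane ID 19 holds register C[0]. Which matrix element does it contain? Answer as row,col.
lane 19: gid=4 (19/4), tid=3 (19%4)
i=0: r=4+0=4, c=3*2+0=6

4,6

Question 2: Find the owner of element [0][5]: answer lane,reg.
r: 0->gid=0,r8=0  c: 5->tid=2,i&1=1
L=0*4+2=2  i=0*2+1=1

2,1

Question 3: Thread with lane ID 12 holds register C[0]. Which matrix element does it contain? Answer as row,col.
3,0

L=12->g=12>>2=3, t=12&3=0
[0]->row 3+0=3  col 0·2+0=0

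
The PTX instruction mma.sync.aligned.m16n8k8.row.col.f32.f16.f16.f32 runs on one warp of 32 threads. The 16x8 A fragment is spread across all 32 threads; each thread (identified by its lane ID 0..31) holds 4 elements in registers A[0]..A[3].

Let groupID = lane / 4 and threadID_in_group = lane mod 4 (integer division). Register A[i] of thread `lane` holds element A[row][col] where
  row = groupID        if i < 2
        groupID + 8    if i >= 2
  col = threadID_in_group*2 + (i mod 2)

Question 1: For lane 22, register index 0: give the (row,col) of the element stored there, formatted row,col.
5,4

lane 22->22/4=5, 22 mod 4=2
i=0  r:5+0->5  c:2·2+0->4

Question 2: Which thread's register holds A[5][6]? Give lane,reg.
r=5->g=5,rb=0  c=6->t=3,b0=0
L=5*4+3=23  i=0*2+0=0

23,0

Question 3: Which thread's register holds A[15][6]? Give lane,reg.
r: 15->gid=7,r8=1  c: 6->tid=3,i&1=0
L=7*4+3=31  i=1*2+0=2

31,2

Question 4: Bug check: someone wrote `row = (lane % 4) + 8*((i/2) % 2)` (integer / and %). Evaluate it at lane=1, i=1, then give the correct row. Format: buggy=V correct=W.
`(lane % 4) + 8*((i/2) % 2)`[1,1]⇒1
1: gr=0,th=1
[1] (0+0,1*2+1) = (0,3)
row: 1 vs 0

buggy=1 correct=0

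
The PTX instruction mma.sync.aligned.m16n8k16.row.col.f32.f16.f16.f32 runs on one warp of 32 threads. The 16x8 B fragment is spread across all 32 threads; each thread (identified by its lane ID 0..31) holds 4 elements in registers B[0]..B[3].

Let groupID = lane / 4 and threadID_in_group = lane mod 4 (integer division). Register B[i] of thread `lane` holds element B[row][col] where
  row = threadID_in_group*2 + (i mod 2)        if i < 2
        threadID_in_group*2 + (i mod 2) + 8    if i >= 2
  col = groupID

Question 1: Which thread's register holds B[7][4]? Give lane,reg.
c:4=>grp=4  r:7=>rB=0,tig=3,lo=1
L=4*4+3=19  i=0*2+1=1

19,1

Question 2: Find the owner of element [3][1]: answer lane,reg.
c: 1->gid=1  r: 3->r8=0,tid=1,i&1=1
L=1*4+1=5  i=0*2+1=1

5,1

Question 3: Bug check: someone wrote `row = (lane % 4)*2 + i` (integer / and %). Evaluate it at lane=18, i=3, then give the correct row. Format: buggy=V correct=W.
`(lane % 4)*2 + i`[18,3]→7
18: G=4,T=2
[3] (2*2+1+8,4) = (13,4)
row: 7 vs 13

buggy=7 correct=13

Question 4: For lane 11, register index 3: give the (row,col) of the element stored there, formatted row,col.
15,2

11: gr=2,th=3
[3] (3*2+1+8,2) = (15,2)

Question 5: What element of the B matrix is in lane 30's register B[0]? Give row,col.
lane 30: gid=7 (30/4), tid=2 (30%4)
i=0: r=2*2+0+0=4, c=gid=7

4,7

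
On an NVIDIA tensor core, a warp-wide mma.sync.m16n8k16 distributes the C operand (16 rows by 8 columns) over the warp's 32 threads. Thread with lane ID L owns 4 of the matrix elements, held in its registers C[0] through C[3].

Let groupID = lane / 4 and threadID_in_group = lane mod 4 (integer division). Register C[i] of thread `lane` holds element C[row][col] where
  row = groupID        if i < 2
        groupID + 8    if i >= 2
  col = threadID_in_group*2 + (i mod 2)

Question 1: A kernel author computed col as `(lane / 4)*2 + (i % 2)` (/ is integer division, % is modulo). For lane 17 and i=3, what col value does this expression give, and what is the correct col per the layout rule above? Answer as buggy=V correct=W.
buggy=9 correct=3

`(lane / 4)*2 + (i % 2)`[17,3]⇒9
L=17⇒gr=17>>2=4, th=17&3=1
[3]⇒row 4+8=12  col 1·2+1=3
col: 9 vs 3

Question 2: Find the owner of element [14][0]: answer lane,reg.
24,2

r=14->g=6,rb=1  c=0->t=0,b0=0
L=6*4+0=24  i=1*2+0=2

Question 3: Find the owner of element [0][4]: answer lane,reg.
r=0⇒gr=0,Rb=0  c=4⇒th=2,odd=0
L=0*4+2=2  i=0*2+0=0

2,0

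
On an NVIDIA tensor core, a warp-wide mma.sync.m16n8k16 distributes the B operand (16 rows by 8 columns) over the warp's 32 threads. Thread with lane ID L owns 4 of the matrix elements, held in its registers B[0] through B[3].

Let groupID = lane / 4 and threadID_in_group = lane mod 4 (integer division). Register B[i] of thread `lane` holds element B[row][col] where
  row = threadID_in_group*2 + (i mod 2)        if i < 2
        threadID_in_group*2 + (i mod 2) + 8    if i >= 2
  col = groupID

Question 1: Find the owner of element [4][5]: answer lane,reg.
c=5→G=5  r=4→rhi=0,T=2,p=0
L=5*4+2=22  i=0*2+0=0

22,0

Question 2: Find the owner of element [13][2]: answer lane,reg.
10,3

c: 2->gid=2  r: 13->r8=1,tid=2,i&1=1
L=2*4+2=10  i=1*2+1=3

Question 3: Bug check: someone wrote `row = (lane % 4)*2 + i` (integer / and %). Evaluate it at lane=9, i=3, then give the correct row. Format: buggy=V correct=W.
buggy=5 correct=11

`(lane % 4)*2 + i`[9,3]⇒5
L=9⇒gr=9>>2=2, th=9&3=1
[3]⇒row 1·2+1+8=11  col gr=2
row: 5 vs 11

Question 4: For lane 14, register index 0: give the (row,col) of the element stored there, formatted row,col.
L=14->gid=14>>2=3, tid=14&3=2
[0]->row 2·2+0+0=4  col gid=3

4,3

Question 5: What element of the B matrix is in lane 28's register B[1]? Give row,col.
1,7

28: g=7,t=0
[1] (0*2+1+0,7) = (1,7)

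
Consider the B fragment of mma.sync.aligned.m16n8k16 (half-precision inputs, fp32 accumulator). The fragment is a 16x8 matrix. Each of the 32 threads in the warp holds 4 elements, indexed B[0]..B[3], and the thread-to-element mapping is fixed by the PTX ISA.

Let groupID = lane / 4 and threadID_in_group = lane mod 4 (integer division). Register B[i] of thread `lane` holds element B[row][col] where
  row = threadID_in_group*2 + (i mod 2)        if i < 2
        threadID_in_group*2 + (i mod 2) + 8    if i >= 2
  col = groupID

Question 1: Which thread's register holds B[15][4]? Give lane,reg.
c=4⇒gr=4  r=15⇒Rb=1,th=3,odd=1
L=4*4+3=19  i=1*2+1=3

19,3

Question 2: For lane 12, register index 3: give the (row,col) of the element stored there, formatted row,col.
12: gr=3,th=0
[3] (0*2+1+8,3) = (9,3)

9,3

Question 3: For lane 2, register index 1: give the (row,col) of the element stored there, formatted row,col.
lane 2: G=0 (2/4), T=2 (2%4)
i=1: r=2*2+1+0=5, c=G=0

5,0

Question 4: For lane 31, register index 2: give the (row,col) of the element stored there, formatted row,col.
31: G=7,T=3
[2] (3*2+0+8,7) = (14,7)

14,7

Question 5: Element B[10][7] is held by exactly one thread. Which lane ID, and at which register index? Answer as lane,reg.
c=7->g=7  r=10->rb=1,t=1,b0=0
L=7*4+1=29  i=1*2+0=2

29,2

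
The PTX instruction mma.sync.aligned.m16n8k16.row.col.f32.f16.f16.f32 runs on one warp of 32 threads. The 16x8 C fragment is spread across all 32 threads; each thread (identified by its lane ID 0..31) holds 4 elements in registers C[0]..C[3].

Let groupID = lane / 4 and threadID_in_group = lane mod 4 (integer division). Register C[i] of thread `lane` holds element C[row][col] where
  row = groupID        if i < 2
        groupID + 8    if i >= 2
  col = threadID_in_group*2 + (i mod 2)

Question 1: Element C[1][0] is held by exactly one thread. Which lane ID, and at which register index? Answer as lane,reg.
r=1→G=1,rhi=0  c=0→T=0,p=0
L=1*4+0=4  i=0*2+0=0

4,0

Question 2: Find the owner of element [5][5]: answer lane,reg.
22,1

r: 5->gid=5,r8=0  c: 5->tid=2,i&1=1
L=5*4+2=22  i=0*2+1=1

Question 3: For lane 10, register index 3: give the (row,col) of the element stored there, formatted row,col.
10,5

lane 10: g=2 (10/4), t=2 (10%4)
i=3: r=2+8=10, c=2*2+1=5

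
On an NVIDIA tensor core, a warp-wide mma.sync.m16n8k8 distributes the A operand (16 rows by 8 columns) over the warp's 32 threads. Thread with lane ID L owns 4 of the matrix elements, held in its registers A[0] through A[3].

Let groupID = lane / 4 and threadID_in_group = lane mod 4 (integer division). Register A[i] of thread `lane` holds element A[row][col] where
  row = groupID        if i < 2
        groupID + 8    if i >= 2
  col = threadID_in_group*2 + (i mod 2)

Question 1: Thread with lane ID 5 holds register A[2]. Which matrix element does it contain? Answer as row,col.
lane 5: gr=1 (5/4), th=1 (5%4)
i=2: r=1+8=9, c=1*2+0=2

9,2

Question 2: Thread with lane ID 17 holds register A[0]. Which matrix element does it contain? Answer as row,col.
lane 17=>17/4=4, 17 mod 4=1
i=0  r:4+0=>4  c:2·1+0=>2

4,2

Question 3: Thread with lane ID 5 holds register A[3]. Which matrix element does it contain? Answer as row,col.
L=5→G=5>>2=1, T=5&3=1
[3]→row 1+8=9  col 1·2+1=3

9,3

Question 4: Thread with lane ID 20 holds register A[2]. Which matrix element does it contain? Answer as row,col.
lane 20⇒20/4=5, 20 mod 4=0
i=2  r:5+8⇒13  c:2·0+0⇒0

13,0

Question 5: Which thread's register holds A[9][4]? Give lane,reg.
6,2

r=9→G=1,rhi=1  c=4→T=2,p=0
L=1*4+2=6  i=1*2+0=2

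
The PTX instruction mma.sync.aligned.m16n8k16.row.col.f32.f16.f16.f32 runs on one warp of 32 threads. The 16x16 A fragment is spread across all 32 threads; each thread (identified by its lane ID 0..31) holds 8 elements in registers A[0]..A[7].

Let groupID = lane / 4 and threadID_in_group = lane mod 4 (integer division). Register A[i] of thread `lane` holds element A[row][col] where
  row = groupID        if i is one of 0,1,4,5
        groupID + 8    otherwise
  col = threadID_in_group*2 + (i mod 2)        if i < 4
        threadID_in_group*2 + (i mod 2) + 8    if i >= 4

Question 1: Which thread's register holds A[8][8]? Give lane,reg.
0,6

r=8→G=0,rhi=1  c=8→chi=1,T=0,p=0
L=0*4+0=0  i=1*4+1*2+0=6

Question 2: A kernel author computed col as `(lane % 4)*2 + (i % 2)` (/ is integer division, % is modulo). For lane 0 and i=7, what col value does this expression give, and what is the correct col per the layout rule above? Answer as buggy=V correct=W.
buggy=1 correct=9

`(lane % 4)*2 + (i % 2)`[0,7]=>1
L=0=>grp=0>>2=0, tig=0&3=0
[7]=>row 0+8=8  col 0·2+1+8=9
col: 1 vs 9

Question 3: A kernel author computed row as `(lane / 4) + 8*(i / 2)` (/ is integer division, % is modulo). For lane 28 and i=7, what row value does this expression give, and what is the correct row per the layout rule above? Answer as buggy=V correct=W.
buggy=31 correct=15

`(lane / 4) + 8*(i / 2)`[28,7]->31
28: g=7,t=0
[7] (7+8,0*2+1+8) = (15,9)
row: 31 vs 15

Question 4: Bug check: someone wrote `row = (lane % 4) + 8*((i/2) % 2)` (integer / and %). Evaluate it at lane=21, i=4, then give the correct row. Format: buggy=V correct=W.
`(lane % 4) + 8*((i/2) % 2)`[21,4]=>1
lane 21: grp=5 (21/4), tig=1 (21%4)
i=4: r=5+0=5, c=1*2+0+8=10
row: 1 vs 5

buggy=1 correct=5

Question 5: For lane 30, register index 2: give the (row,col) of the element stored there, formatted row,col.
lane 30: g=7 (30/4), t=2 (30%4)
i=2: r=7+8=15, c=2*2+0+0=4

15,4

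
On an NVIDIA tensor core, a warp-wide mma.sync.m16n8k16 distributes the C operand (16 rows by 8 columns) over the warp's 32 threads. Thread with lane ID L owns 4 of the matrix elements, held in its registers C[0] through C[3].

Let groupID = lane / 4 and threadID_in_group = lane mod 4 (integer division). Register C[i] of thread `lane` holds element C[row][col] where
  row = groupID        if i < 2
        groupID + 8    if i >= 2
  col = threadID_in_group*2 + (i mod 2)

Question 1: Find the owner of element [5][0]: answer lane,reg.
20,0

r=5⇒gr=5,Rb=0  c=0⇒th=0,odd=0
L=5*4+0=20  i=0*2+0=0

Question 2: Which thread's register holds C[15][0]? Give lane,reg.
28,2

r=15→G=7,rhi=1  c=0→T=0,p=0
L=7*4+0=28  i=1*2+0=2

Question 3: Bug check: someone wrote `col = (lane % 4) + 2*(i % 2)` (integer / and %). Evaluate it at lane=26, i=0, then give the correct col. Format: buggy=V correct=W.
buggy=2 correct=4

`(lane % 4) + 2*(i % 2)`[26,0]→2
L=26→G=26>>2=6, T=26&3=2
[0]→row 6+0=6  col 2·2+0=4
col: 2 vs 4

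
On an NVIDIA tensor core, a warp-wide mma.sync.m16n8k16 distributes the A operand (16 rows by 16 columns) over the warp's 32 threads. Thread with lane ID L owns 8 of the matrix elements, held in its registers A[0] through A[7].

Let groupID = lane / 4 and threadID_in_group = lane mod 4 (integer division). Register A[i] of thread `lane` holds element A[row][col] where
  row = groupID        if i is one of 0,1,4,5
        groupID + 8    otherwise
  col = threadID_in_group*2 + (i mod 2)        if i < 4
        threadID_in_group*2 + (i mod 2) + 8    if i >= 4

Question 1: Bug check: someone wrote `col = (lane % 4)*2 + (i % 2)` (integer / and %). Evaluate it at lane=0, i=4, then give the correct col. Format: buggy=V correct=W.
`(lane % 4)*2 + (i % 2)`[0,4]→0
0: G=0,T=0
[4] (0+0,0*2+0+8) = (0,8)
col: 0 vs 8

buggy=0 correct=8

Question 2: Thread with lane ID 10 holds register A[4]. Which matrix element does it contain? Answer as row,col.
2,12

lane 10: g=2 (10/4), t=2 (10%4)
i=4: r=2+0=2, c=2*2+0+8=12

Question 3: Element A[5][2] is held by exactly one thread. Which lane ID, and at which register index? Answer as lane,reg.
r=5⇒gr=5,Rb=0  c=2⇒Cb=0,th=1,odd=0
L=5*4+1=21  i=0*4+0*2+0=0

21,0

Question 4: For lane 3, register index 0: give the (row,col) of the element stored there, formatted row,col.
3: gr=0,th=3
[0] (0+0,3*2+0+0) = (0,6)

0,6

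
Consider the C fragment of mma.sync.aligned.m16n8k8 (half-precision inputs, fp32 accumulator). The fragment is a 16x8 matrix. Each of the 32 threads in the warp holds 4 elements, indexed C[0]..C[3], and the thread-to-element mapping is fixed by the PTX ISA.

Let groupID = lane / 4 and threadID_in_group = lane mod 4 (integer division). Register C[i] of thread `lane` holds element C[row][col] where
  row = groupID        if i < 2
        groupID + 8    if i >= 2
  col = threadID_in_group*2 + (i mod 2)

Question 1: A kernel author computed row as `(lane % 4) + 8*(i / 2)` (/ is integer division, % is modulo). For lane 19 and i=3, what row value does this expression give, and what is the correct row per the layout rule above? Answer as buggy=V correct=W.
buggy=11 correct=12

`(lane % 4) + 8*(i / 2)`[19,3]=>11
lane 19: grp=4 (19/4), tig=3 (19%4)
i=3: r=4+8=12, c=3*2+1=7
row: 11 vs 12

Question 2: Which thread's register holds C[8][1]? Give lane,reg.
r=8→G=0,rhi=1  c=1→T=0,p=1
L=0*4+0=0  i=1*2+1=3

0,3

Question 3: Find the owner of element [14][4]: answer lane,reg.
r=14→G=6,rhi=1  c=4→T=2,p=0
L=6*4+2=26  i=1*2+0=2

26,2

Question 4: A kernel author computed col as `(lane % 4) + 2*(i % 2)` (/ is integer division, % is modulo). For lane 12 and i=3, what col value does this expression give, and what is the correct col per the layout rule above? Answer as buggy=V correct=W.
buggy=2 correct=1

`(lane % 4) + 2*(i % 2)`[12,3]->2
12: gid=3,tid=0
[3] (3+8,0*2+1) = (11,1)
col: 2 vs 1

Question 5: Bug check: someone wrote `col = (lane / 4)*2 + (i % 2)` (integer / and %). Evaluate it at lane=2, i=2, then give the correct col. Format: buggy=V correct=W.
buggy=0 correct=4

`(lane / 4)*2 + (i % 2)`[2,2]->0
2: gid=0,tid=2
[2] (0+8,2*2+0) = (8,4)
col: 0 vs 4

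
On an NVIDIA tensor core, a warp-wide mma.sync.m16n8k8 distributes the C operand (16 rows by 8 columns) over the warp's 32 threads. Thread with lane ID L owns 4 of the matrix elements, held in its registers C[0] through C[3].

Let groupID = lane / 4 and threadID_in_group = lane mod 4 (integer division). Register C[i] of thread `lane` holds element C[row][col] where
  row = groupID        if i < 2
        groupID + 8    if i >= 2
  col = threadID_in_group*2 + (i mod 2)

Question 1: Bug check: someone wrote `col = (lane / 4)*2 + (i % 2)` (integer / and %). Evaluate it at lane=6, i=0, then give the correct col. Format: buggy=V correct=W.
`(lane / 4)*2 + (i % 2)`[6,0]=>2
6: grp=1,tig=2
[0] (1+0,2*2+0) = (1,4)
col: 2 vs 4

buggy=2 correct=4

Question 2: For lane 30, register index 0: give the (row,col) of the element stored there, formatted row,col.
30: G=7,T=2
[0] (7+0,2*2+0) = (7,4)

7,4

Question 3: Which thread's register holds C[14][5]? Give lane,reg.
r: 14->gid=6,r8=1  c: 5->tid=2,i&1=1
L=6*4+2=26  i=1*2+1=3

26,3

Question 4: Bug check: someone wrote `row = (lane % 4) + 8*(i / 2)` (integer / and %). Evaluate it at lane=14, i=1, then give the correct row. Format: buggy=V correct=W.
`(lane % 4) + 8*(i / 2)`[14,1]->2
L=14->g=14>>2=3, t=14&3=2
[1]->row 3+0=3  col 2·2+1=5
row: 2 vs 3

buggy=2 correct=3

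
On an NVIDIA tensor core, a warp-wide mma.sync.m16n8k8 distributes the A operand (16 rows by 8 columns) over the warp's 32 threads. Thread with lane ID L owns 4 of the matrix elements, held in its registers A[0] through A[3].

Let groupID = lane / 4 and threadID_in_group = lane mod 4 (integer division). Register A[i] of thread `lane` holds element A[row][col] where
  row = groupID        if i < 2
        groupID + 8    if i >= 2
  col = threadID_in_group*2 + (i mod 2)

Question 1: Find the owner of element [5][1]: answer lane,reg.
20,1

r: 5->gid=5,r8=0  c: 1->tid=0,i&1=1
L=5*4+0=20  i=0*2+1=1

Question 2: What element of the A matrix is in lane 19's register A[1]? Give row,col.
lane 19: grp=4 (19/4), tig=3 (19%4)
i=1: r=4+0=4, c=3*2+1=7

4,7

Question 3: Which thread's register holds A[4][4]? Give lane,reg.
r=4⇒gr=4,Rb=0  c=4⇒th=2,odd=0
L=4*4+2=18  i=0*2+0=0

18,0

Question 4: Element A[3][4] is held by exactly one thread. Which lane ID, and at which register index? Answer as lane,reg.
14,0

r=3→G=3,rhi=0  c=4→T=2,p=0
L=3*4+2=14  i=0*2+0=0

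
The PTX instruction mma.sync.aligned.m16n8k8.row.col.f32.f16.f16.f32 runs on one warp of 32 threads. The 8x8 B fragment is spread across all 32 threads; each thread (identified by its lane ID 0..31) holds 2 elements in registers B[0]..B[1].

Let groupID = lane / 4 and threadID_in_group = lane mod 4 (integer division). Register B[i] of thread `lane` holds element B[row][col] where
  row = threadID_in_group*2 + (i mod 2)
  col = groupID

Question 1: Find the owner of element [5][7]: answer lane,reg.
c: 7->gid=7  r: 5->tid=2,i&1=1
L=7*4+2=30  i=1=1

30,1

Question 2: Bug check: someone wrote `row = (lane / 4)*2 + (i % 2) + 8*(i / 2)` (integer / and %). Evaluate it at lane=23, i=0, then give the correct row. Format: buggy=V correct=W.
buggy=10 correct=6

`(lane / 4)*2 + (i % 2) + 8*(i / 2)`[23,0]->10
L=23->gid=23>>2=5, tid=23&3=3
[0]->row 3·2+0=6  col gid=5
row: 10 vs 6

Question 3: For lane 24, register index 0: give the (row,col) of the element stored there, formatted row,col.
0,6

lane 24->24/4=6, 24 mod 4=0
i=0  r:2·0+0->0  c:6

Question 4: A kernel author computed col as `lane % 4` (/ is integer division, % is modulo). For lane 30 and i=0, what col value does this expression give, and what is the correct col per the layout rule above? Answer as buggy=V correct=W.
buggy=2 correct=7

`lane % 4`[30,0]=>2
lane 30=>30/4=7, 30 mod 4=2
i=0  r:2·2+0=>4  c:7
col: 2 vs 7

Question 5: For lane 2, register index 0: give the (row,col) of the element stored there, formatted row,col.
4,0

lane 2: G=0 (2/4), T=2 (2%4)
i=0: r=2*2+0=4, c=G=0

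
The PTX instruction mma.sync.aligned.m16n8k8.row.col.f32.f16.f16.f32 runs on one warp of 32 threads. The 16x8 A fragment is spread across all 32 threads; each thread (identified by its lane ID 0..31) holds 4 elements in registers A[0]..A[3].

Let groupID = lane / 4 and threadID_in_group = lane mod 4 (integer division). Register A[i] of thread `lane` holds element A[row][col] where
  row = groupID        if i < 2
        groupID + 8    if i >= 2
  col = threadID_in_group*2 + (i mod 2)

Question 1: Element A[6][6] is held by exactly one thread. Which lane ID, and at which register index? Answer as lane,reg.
r: 6->gid=6,r8=0  c: 6->tid=3,i&1=0
L=6*4+3=27  i=0*2+0=0

27,0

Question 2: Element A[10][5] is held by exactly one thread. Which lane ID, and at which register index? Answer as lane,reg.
10,3

r=10->g=2,rb=1  c=5->t=2,b0=1
L=2*4+2=10  i=1*2+1=3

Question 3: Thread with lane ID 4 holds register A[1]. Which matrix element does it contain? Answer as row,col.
lane 4: gr=1 (4/4), th=0 (4%4)
i=1: r=1+0=1, c=0*2+1=1

1,1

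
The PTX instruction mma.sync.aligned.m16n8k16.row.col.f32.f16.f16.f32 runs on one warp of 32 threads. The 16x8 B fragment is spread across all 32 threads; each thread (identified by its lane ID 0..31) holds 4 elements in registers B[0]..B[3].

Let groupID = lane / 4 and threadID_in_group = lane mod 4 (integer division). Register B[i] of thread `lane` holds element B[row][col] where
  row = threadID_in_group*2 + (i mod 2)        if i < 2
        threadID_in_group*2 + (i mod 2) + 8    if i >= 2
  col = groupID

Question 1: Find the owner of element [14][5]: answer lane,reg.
23,2

c=5->g=5  r=14->rb=1,t=3,b0=0
L=5*4+3=23  i=1*2+0=2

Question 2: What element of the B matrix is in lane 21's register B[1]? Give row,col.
21: gr=5,th=1
[1] (1*2+1+0,5) = (3,5)

3,5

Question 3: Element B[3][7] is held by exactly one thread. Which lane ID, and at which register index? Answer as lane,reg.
c=7->g=7  r=3->rb=0,t=1,b0=1
L=7*4+1=29  i=0*2+1=1

29,1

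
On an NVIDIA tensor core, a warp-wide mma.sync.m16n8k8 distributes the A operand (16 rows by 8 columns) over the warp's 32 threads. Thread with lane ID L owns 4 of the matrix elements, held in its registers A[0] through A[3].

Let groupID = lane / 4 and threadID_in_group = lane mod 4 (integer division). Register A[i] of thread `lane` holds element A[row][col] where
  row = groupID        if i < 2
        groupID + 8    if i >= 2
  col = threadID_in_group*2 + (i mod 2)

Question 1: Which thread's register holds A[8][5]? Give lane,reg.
r:8=>grp=0,rB=1  c:5=>tig=2,lo=1
L=0*4+2=2  i=1*2+1=3

2,3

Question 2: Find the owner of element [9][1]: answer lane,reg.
r=9⇒gr=1,Rb=1  c=1⇒th=0,odd=1
L=1*4+0=4  i=1*2+1=3

4,3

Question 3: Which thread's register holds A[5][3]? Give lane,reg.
21,1

r: 5->gid=5,r8=0  c: 3->tid=1,i&1=1
L=5*4+1=21  i=0*2+1=1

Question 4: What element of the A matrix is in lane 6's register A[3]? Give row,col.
9,5

lane 6->6/4=1, 6 mod 4=2
i=3  r:1+8->9  c:2·2+1->5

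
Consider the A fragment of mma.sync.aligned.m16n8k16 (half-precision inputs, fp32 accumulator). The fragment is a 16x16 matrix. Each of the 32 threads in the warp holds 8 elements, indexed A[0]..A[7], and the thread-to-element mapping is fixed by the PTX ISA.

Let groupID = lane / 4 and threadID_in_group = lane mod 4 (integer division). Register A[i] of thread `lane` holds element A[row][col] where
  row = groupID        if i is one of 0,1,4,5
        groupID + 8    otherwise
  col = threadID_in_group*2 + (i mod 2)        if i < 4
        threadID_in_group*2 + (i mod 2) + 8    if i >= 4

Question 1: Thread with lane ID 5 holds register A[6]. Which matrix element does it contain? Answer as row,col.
9,10

5: G=1,T=1
[6] (1+8,1*2+0+8) = (9,10)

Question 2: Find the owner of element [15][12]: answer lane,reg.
30,6

r: 15->gid=7,r8=1  c: 12->c8=1,tid=2,i&1=0
L=7*4+2=30  i=1*4+1*2+0=6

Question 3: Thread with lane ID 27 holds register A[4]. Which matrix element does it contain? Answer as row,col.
lane 27: grp=6 (27/4), tig=3 (27%4)
i=4: r=6+0=6, c=3*2+0+8=14

6,14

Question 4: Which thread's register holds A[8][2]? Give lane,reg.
r=8->g=0,rb=1  c=2->cb=0,t=1,b0=0
L=0*4+1=1  i=0*4+1*2+0=2

1,2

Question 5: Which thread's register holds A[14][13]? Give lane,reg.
r: 14->gid=6,r8=1  c: 13->c8=1,tid=2,i&1=1
L=6*4+2=26  i=1*4+1*2+1=7

26,7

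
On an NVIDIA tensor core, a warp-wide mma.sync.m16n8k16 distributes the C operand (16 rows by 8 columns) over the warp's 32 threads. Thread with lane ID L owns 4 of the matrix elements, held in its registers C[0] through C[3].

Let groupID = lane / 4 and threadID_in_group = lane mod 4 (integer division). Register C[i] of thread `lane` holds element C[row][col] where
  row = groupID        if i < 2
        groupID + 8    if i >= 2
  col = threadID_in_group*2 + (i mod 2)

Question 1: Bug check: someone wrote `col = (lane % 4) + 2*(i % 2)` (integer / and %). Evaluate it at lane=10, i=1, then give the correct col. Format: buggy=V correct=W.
`(lane % 4) + 2*(i % 2)`[10,1]->4
L=10->g=10>>2=2, t=10&3=2
[1]->row 2+0=2  col 2·2+1=5
col: 4 vs 5

buggy=4 correct=5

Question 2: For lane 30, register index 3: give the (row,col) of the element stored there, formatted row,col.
lane 30: G=7 (30/4), T=2 (30%4)
i=3: r=7+8=15, c=2*2+1=5

15,5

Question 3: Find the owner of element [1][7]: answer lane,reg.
7,1

r=1->g=1,rb=0  c=7->t=3,b0=1
L=1*4+3=7  i=0*2+1=1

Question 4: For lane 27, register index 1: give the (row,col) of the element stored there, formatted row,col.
lane 27: gr=6 (27/4), th=3 (27%4)
i=1: r=6+0=6, c=3*2+1=7

6,7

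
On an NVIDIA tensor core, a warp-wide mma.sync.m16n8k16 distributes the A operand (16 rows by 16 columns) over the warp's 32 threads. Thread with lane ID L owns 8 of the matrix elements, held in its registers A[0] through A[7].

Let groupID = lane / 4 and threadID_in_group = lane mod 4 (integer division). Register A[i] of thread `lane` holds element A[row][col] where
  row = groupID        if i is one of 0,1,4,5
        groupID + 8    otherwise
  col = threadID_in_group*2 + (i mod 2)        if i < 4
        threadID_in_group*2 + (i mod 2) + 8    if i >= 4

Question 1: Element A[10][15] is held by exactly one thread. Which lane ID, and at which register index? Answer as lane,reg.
11,7

r=10->g=2,rb=1  c=15->cb=1,t=3,b0=1
L=2*4+3=11  i=1*4+1*2+1=7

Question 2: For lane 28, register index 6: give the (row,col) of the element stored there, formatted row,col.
15,8

lane 28: gr=7 (28/4), th=0 (28%4)
i=6: r=7+8=15, c=0*2+0+8=8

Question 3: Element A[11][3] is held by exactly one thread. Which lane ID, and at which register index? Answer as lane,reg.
r=11⇒gr=3,Rb=1  c=3⇒Cb=0,th=1,odd=1
L=3*4+1=13  i=0*4+1*2+1=3

13,3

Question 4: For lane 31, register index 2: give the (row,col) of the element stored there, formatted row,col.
lane 31: gr=7 (31/4), th=3 (31%4)
i=2: r=7+8=15, c=3*2+0+0=6

15,6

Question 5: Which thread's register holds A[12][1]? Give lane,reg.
r=12⇒gr=4,Rb=1  c=1⇒Cb=0,th=0,odd=1
L=4*4+0=16  i=0*4+1*2+1=3

16,3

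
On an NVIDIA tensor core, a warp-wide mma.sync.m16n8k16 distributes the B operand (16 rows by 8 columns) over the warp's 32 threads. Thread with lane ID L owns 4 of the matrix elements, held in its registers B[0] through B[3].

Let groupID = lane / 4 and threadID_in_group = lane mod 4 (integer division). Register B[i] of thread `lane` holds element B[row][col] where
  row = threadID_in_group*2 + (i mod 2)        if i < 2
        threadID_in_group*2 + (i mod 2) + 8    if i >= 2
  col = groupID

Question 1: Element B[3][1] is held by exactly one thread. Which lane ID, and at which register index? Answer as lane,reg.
c=1→G=1  r=3→rhi=0,T=1,p=1
L=1*4+1=5  i=0*2+1=1

5,1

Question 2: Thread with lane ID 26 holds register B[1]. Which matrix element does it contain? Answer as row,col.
26: grp=6,tig=2
[1] (2*2+1+0,6) = (5,6)

5,6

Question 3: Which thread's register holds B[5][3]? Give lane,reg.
c=3->g=3  r=5->rb=0,t=2,b0=1
L=3*4+2=14  i=0*2+1=1

14,1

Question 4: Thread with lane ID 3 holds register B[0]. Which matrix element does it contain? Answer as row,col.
6,0

3: g=0,t=3
[0] (3*2+0+0,0) = (6,0)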